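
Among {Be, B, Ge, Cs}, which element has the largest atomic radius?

Be is in period 2, group 2; B is in period 2, group 13; Ge is in period 4, group 14; Cs is in period 6, group 1.
Across a period the added protons contract the valence shell; down a group each new principal shell makes the atom larger.
Neither a single period nor a single group — weigh both effects.
Be > B: Be lies to the left of B in period 2, so the across-period effect alone puts Be larger.
Ge > Be: period and group pull opposite ways; the down-group shift dominates (121 vs 102 pm).
Cs > Ge: relative to Ge, both the across-period and down-group shifts push Cs's atomic radius up.
Approximate values (pm): Be 102, B 85, Ge 121, Cs 232.
The largest atomic radius among these belongs to Cs.

Cs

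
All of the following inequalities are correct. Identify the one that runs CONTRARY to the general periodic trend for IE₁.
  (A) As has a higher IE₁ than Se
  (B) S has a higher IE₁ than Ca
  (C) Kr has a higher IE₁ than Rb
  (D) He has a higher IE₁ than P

(A)

The general trend: IE₁ increases across a period and decreases down a group.
(A) As (period 4, group 15) vs Se (period 4, group 16): the stated order contradicts the simple trend.
(B) S (period 3, group 16) vs Ca (period 4, group 2): the stated order agrees with the simple trend.
(C) Kr (period 4, group 18) vs Rb (period 5, group 1): the stated order agrees with the simple trend.
(D) He (period 1, group 18) vs P (period 3, group 15): the stated order agrees with the simple trend.
The exception is (A): Se (4p⁴) ionizes more easily than half-filled As (4p³).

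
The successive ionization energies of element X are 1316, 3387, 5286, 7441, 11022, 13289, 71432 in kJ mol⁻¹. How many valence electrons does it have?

6

Look for the largest jump between consecutive ionization energies: IE7/IE6 ≈ 5.4, far larger than any earlier ratio.
That jump marks the point where a core electron is being removed. So the atom has 6 valence electrons.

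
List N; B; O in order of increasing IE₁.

B is in period 2, group 13; N is in period 2, group 15; O is in period 2, group 16.
First ionization energy rises across a period (greater Z_eff holds electrons more tightly) and falls down a group (valence electrons are farther from the nucleus).
All lie in period 2; the across-period trend (first ionization energy increases left to right) applies, with the exception below.
Note the exception: N has a higher first ionization energy than O, contrary to the simple trend — pairing an electron in O's 2p⁴ costs repulsion energy, so O ionizes more easily than half-filled N (2p³).
Approximate values (kJ/mol): B 801, N 1402, O 1314.
So from lowest to highest: B < O < N.

B, O, N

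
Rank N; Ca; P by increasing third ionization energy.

After 2 electrons have been removed, what remains? N²⁺ still has 3 valence electrons; Ca²⁺ is the bare [Ar] core; P²⁺ still has 3 valence electrons.
Pulling an electron out of a noble-gas core costs far more than removing a remaining valence electron, so Ca sits at the high end of IE_3.
Valence configurations: N²⁺ [He]2s²2p¹, P²⁺ [Ne]3s²3p¹.
The numbers (kJ/mol): N 4578, Ca 4912, P 2914.
Putting it together, IE_3: P < N < Ca.

P < N < Ca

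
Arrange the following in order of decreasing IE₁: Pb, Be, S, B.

Be is in period 2, group 2; B is in period 2, group 13; S is in period 3, group 16; Pb is in period 6, group 14.
Across a period the outer electron is held more tightly (higher IE₁); down a group it sits in a higher shell, more shielded, and comes off more easily.
Here both period and group differ, so the two effects have to be weighed against each other.
B > Pb: the two effects oppose for this pair; the down-group effect wins (801 vs 716 kJ/mol).
Be > B: this pair runs against the simple trend — see the exception note.
S > Be: period and group pull opposite ways; the across-period shift dominates (1000 vs 900 kJ/mol).
Note the exception: Be has a higher first ionization energy than B, contrary to the simple trend — removing B's lone 2p electron is easier than breaking Be's filled 2s².
Tabulated first ionization energy (kJ/mol): Be 900, B 801, S 1000, Pb 716.
So from highest to lowest: S > Be > B > Pb.

S > Be > B > Pb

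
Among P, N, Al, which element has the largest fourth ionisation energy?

Al

Consider each +3 ion: P³⁺ still has 2 valence electrons; N³⁺ still has 2 valence electrons; Al³⁺ is the bare [Ne] core.
Core electrons are held far more tightly than valence electrons, so Al tops the IE_4 order.
Valence configurations: P³⁺ [Ne]3s², N³⁺ [He]2s².
Approximate IE_4 values (kJ/mol): P 4964, N 7475, Al 11577.
So the fourth ionization energies run P < N < Al.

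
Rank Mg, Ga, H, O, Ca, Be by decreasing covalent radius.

Ca > Mg > Ga > Be > O > H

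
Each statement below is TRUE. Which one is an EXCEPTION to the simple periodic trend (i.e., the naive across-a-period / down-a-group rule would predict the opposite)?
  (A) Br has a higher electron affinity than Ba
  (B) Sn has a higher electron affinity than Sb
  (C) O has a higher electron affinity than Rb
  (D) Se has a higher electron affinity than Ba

The general trend: electron affinity increases across a period and decreases down a group.
(A) Br (period 4, group 17) vs Ba (period 6, group 2): the stated order agrees with the simple trend.
(B) Sn (period 5, group 14) vs Sb (period 5, group 15): the stated order contradicts the simple trend.
(C) O (period 2, group 16) vs Rb (period 5, group 1): the stated order agrees with the simple trend.
(D) Se (period 4, group 16) vs Ba (period 6, group 2): the stated order agrees with the simple trend.
The exception is (B): adding an electron to Sb's half-filled 5p³ is unfavourable, so Sn has the more exothermic EA.

(B)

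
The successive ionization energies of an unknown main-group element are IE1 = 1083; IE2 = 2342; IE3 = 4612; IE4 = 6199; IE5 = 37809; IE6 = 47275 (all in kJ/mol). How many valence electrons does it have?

4

Look for the largest jump between consecutive ionization energies: IE5/IE4 ≈ 6.1, far larger than any earlier ratio.
That jump marks the point where a core electron is being removed. So the atom has 4 valence electrons.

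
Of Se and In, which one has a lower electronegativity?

In

Se is in period 4, group 16; In is in period 5, group 13.
EN rises left→right (higher Z_eff, smaller atoms) and falls top→bottom (larger, more shielded atoms).
Neither a single period nor a single group — weigh both effects.
Se > In: relative to In, both the across-period and down-group shifts push Se's electronegativity up.
For reference (Pauling): Se 2.55, In 1.78.
So In has the lower electronegativity (In < Se).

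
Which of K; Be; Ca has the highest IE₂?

K

Consider each +1 ion: K⁺ is the bare [Ar] core; Be⁺ still has 1 valence electron; Ca⁺ still has 1 valence electron.
Breaking into a closed-shell core is much more expensive than removing a leftover valence electron — K has the largest IE_2 here.
Valence configurations: Be⁺ [He]2s¹, Ca⁺ [Ar]4s¹.
The numbers (kJ/mol): K 3052, Be 1757, Ca 1145.
Overall IE_2 order: Ca < Be < K.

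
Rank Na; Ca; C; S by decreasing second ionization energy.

Consider each +1 ion: Na⁺ is the bare [Ne] core; Ca⁺ still has 1 valence electron; C⁺ still has 3 valence electrons; S⁺ still has 5 valence electrons.
Breaking into a closed-shell core is much more expensive than removing a leftover valence electron — Na has the largest IE_2 here.
Valence configurations: Ca⁺ [Ar]4s¹, C⁺ [He]2s²2p¹, S⁺ [Ne]3s²3p³.
Tabulated IE_2 (kJ/mol): Na 4562, Ca 1145, C 2353, S 2252.
So the second ionization energies run Ca < S < C < Na.

Na > C > S > Ca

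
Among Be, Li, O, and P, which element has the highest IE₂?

Li

Consider each +1 ion: Be⁺ still has 1 valence electron; Li⁺ is the bare [He] core; O⁺ still has 5 valence electrons; P⁺ still has 4 valence electrons.
Breaking into a closed-shell core is much more expensive than removing a leftover valence electron — Li has the largest IE_2 here.
Valence configurations: Be⁺ [He]2s¹, O⁺ [He]2s²2p³, P⁺ [Ne]3s²3p².
The numbers (kJ/mol): Be 1757, Li 7298, O 3388, P 1907.
Putting it together, IE_2: Be < P < O < Li.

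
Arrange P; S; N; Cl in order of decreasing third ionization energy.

N > Cl > S > P

After 2 electrons have been removed, what remains? P²⁺ still has 3 valence electrons; S²⁺ still has 4 valence electrons; N²⁺ still has 3 valence electrons; Cl²⁺ still has 5 valence electrons.
All are still removing valence electrons, so compare the +2 ions as you would atoms: IE_3 generally rises across a period (higher Z_eff) and falls down a group (larger shell), subject to the usual subshell exceptions.
Valence configurations: P²⁺ [Ne]3s²3p¹, S²⁺ [Ne]3s²3p², N²⁺ [He]2s²2p¹, Cl²⁺ [Ne]3s²3p³.
Approximate IE_3 values (kJ/mol): P 2914, S 3357, N 4578, Cl 3822.
Hence IE_3: P < S < Cl < N.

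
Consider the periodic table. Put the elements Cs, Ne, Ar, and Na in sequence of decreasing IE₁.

Ne is in period 2, group 18; Na is in period 3, group 1; Ar is in period 3, group 18; Cs is in period 6, group 1.
Across a period the outer electron is held more tightly (higher IE₁); down a group it sits in a higher shell, more shielded, and comes off more easily.
Neither a single period nor a single group — weigh both effects.
Na > Cs: they share group 1; the group trend gives Na the larger value.
Ar > Na: both are in period 3; the period trend gives Ar the larger value.
Ne > Ar: they share group 18; the group trend gives Ne the larger value.
Tabulated first ionization energy (kJ/mol): Ne 2081, Na 496, Ar 1521, Cs 376.
So from highest to lowest: Ne > Ar > Na > Cs.

Ne, Ar, Na, Cs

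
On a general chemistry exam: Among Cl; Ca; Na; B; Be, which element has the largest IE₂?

Na

The second ionization energy removes an electron from the +1 ion. For each element: Cl⁺ still has 6 valence electrons; Ca⁺ still has 1 valence electron; Na⁺ is the bare [Ne] core; B⁺ still has 2 valence electrons; Be⁺ still has 1 valence electron.
Breaking into a closed-shell core is much more expensive than removing a leftover valence electron — Na has the largest IE_2 here.
Valence configurations: Cl⁺ [Ne]3s²3p⁴, Ca⁺ [Ar]4s¹, B⁺ [He]2s², Be⁺ [He]2s¹.
Approximate IE_2 values (kJ/mol): Cl 2298, Ca 1145, Na 4562, B 2427, Be 1757.
Hence IE_2: Ca < Be < Cl < B < Na.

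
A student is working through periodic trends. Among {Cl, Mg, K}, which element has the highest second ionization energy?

K

After 1 electron has been removed, what remains? Cl⁺ still has 6 valence electrons; Mg⁺ still has 1 valence electron; K⁺ is the bare [Ar] core.
Breaking into a closed-shell core is much more expensive than removing a leftover valence electron — K has the largest IE_2 here.
Valence configurations: Cl⁺ [Ne]3s²3p⁴, Mg⁺ [Ne]3s¹.
Approximate IE_2 values (kJ/mol): Cl 2298, Mg 1451, K 3052.
Hence IE_2: Mg < Cl < K.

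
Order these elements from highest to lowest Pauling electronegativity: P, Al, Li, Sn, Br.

Li is in period 2, group 1; Al is in period 3, group 13; P is in period 3, group 15; Br is in period 4, group 17; Sn is in period 5, group 14.
Atoms toward the upper right of the periodic table pull bonding electrons most strongly.
These span different periods and groups, so the two trends combine.
Al > Li: period and group pull opposite ways; the across-period shift dominates (1.61 vs 0.98).
Sn > Al: period and group pull opposite ways; the across-period shift dominates (1.96 vs 1.61).
P > Sn: relative to Sn, both the across-period and down-group shifts push P's electronegativity up.
Br > P: period and group pull opposite ways; the across-period shift dominates (2.96 vs 2.19).
Tabulated electronegativity (Pauling): Li 0.98, Al 1.61, P 2.19, Br 2.96, Sn 1.96.
So from highest to lowest: Br > P > Sn > Al > Li.

Br > P > Sn > Al > Li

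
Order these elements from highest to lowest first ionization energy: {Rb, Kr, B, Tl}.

Kr, B, Tl, Rb

Across a period the outer electron is held more tightly (higher IE₁); down a group it sits in a higher shell, more shielded, and comes off more easily.
These span different periods and groups, so the two trends combine.
Tl > Rb: period and group pull opposite ways; the across-period shift dominates (589 vs 403 kJ/mol).
B > Tl: they share group 13; the group trend gives B the larger value.
Kr > B: period and group pull opposite ways; the across-period shift dominates (1351 vs 801 kJ/mol).
Approximate values (kJ/mol): B 801, Kr 1351, Rb 403, Tl 589.
So from highest to lowest: Kr > B > Tl > Rb.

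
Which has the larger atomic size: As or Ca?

Ca is in period 4, group 2; As is in period 4, group 15.
Atomic radius shrinks across a period as nuclear charge pulls the same shell inward, and grows down a group as new shells are added.
All lie in period 4, so atomic radius increases right to left.
So Ca has the larger atomic size (Ca > As).

Ca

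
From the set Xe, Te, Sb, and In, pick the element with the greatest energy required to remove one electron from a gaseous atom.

Xe

In is in period 5, group 13; Sb is in period 5, group 15; Te is in period 5, group 16; Xe is in period 5, group 18.
Removing the outermost electron gets harder across a period and easier down a group.
All lie in period 5, so first ionization energy increases left to right.
The greatest energy required to remove one electron from a gaseous atom among these belongs to Xe.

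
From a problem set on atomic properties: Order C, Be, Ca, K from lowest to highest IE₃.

K, C, Ca, Be

IE_3 is the cost of taking one more electron from the +2 cation: C²⁺ still has 2 valence electrons; Be²⁺ is the bare [He] core; Ca²⁺ is the bare [Ar] core; K²⁺ is already 1 electron into the core.
Usually core removal costs more than valence removal, but here the competition is close: a tightly held n=2 valence electron can cost more to remove than an n=3 core electron, so the actual values have to decide it.
Tabulated IE_3 (kJ/mol): C 4620, Be 14849, Ca 4912, K 4420.
Overall IE_3 order: K < C < Ca < Be.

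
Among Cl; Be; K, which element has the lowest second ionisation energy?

After 1 electron has been removed, what remains? Cl⁺ still has 6 valence electrons; Be⁺ still has 1 valence electron; K⁺ is the bare [Ar] core.
Breaking into a closed-shell core is much more expensive than removing a leftover valence electron — K has the largest IE_2 here.
Valence configurations: Cl⁺ [Ne]3s²3p⁴, Be⁺ [He]2s¹.
The numbers (kJ/mol): Cl 2298, Be 1757, K 3052.
Hence IE_2: Be < Cl < K.

Be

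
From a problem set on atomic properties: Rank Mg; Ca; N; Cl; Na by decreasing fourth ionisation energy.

Mg > Na > N > Ca > Cl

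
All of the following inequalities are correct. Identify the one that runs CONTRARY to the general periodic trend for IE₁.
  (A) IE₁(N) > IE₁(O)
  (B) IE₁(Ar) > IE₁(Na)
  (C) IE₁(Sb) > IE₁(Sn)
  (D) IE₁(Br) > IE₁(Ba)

(A)

The general trend: IE₁ increases across a period and decreases down a group.
(A) N (period 2, group 15) vs O (period 2, group 16): the stated order contradicts the simple trend.
(B) Ar (period 3, group 18) vs Na (period 3, group 1): the stated order agrees with the simple trend.
(C) Sb (period 5, group 15) vs Sn (period 5, group 14): the stated order agrees with the simple trend.
(D) Br (period 4, group 17) vs Ba (period 6, group 2): the stated order agrees with the simple trend.
The exception is (A): pairing an electron in O's 2p⁴ costs repulsion energy, so O ionizes more easily than half-filled N (2p³).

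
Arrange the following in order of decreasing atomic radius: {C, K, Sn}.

K > Sn > C

C is in period 2, group 14; K is in period 4, group 1; Sn is in period 5, group 14.
Radius decreases left→right (rising Z_eff, same n) and increases top→bottom (higher n).
Neither a single period nor a single group — weigh both effects.
Sn > C: Sn sits below C in group 14, so the down-group effect alone puts Sn larger.
K > Sn: period and group pull opposite ways; the across-period shift dominates (196 vs 140 pm).
Tabulated atomic radius (pm): C 75, K 196, Sn 140.
So from largest to smallest: K > Sn > C.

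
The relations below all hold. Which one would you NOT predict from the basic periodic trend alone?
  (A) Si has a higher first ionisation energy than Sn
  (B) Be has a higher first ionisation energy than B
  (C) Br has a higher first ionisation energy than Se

The general trend: first ionisation energy increases across a period and decreases down a group.
(A) Si (period 3, group 14) vs Sn (period 5, group 14): the stated order agrees with the simple trend.
(B) Be (period 2, group 2) vs B (period 2, group 13): the stated order contradicts the simple trend.
(C) Br (period 4, group 17) vs Se (period 4, group 16): the stated order agrees with the simple trend.
The exception is (B): removing B's lone 2p electron is easier than breaking Be's filled 2s².

(B)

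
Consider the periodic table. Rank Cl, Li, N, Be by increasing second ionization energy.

Be, Cl, N, Li

Consider each +1 ion: Cl⁺ still has 6 valence electrons; Li⁺ is the bare [He] core; N⁺ still has 4 valence electrons; Be⁺ still has 1 valence electron.
Pulling an electron out of a noble-gas core costs far more than removing a remaining valence electron, so Li sits at the high end of IE_2.
Valence configurations: Cl⁺ [Ne]3s²3p⁴, N⁺ [He]2s²2p², Be⁺ [He]2s¹.
The numbers (kJ/mol): Cl 2298, Li 7298, N 2856, Be 1757.
Hence IE_2: Be < Cl < N < Li.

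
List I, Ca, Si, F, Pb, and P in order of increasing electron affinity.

Ca < Pb < P < Si < I < F

F is in period 2, group 17; Si is in period 3, group 14; P is in period 3, group 15; Ca is in period 4, group 2; I is in period 5, group 17; Pb is in period 6, group 14.
EA tends to increase across a period and decrease down a group, though the pattern is less regular than for IE or radius.
These span different periods and groups, so the two trends combine.
Pb > Ca: period and group pull opposite ways; the across-period shift dominates (35 vs 2 kJ/mol).
P > Pb: both effects reinforce here, so P is clearly the higher of the two.
Si > P: this pair runs against the simple trend — see the exception note.
I > Si: period and group pull opposite ways; the across-period shift dominates (295 vs 134 kJ/mol).
F > I: they share group 17; the group trend gives F the larger value.
Note the exception: Si has a higher electron affinity than P, contrary to the simple trend — adding an electron to P's half-filled 3p³ is unfavourable, so Si (3p²) has the more exothermic EA.
Approximate values (kJ/mol): F 328, Si 134, P 72, Ca 2, I 295, Pb 35.
So from lowest to highest: Ca < Pb < P < Si < I < F.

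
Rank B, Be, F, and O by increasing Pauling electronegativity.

Be is in period 2, group 2; B is in period 2, group 13; O is in period 2, group 16; F is in period 2, group 17.
Smaller atoms with higher effective nuclear charge are more electronegative.
All lie in period 2, so electronegativity increases left to right.
So from lowest to highest: Be < B < O < F.

Be, B, O, F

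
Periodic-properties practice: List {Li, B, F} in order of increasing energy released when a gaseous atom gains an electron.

Li is in period 2, group 1; B is in period 2, group 13; F is in period 2, group 17.
Adding an electron releases more energy for atoms nearer the top right (short of the noble gases).
All lie in period 2; the across-period trend (electron affinity increases left to right) applies, with the exception below.
Note the exception: Li has a higher electron affinity than B, contrary to the simple trend — B's ns²np¹ configuration gives only a small electron affinity — the sparsely filled np subshell binds an added electron weakly.
For reference (kJ/mol): Li 60, B 27, F 328.
So from lowest to highest: B < Li < F.

B, Li, F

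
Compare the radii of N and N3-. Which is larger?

N3-

Forming N3- adds 3 electrons to N. More electron–electron repulsion in the same shell, with unchanged nuclear charge, lets the cloud expand.
An anion is larger than its parent atom: N3- > N.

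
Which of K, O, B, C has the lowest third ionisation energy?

B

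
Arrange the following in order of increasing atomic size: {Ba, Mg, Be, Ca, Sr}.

Be is in period 2, group 2; Mg is in period 3, group 2; Ca is in period 4, group 2; Sr is in period 5, group 2; Ba is in period 6, group 2.
Atomic radius shrinks across a period as nuclear charge pulls the same shell inward, and grows down a group as new shells are added.
All are in group 2, so atomic radius increases down the group.
So from smallest to largest: Be < Mg < Ca < Sr < Ba.

Be, Mg, Ca, Sr, Ba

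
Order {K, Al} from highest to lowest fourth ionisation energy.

Consider each +3 ion: K³⁺ is already 2 electrons into the core; Al³⁺ is the bare [Ne] core.
All of these are removing an electron from a noble-gas core or deeper; the smaller core (lower principal quantum number) is held far more tightly, and within a period the higher nuclear charge binds the same core more tightly.
Approximate IE_4 values (kJ/mol): K 5877, Al 11577.
Putting it together, IE_4: K < Al.

Al > K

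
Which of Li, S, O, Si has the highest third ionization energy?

Li

The third ionization energy removes an electron from the +2 ion. For each element: Li²⁺ is already 1 electron into the core; S²⁺ still has 4 valence electrons; O²⁺ still has 4 valence electrons; Si²⁺ still has 2 valence electrons.
Pulling an electron out of a noble-gas core costs far more than removing a remaining valence electron, so Li sits at the high end of IE_3.
Valence configurations: S²⁺ [Ne]3s²3p², O²⁺ [He]2s²2p², Si²⁺ [Ne]3s².
Approximate IE_3 values (kJ/mol): Li 11815, S 3357, O 5300, Si 3232.
Overall IE_3 order: Si < S < O < Li.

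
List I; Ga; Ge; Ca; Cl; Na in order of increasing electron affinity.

Atoms with high Z_eff and room in the valence shell (especially the halogens) have the most exothermic electron affinities.
Here both period and group differ, so the two effects have to be weighed against each other.
Ga > Ca: Ga lies to the right of Ca in period 4, so the across-period effect alone puts Ga higher.
Na > Ga: period and group pull opposite ways; the down-group shift dominates (53 vs 29 kJ/mol).
Ge > Na: the two effects oppose for this pair; the across-period effect wins (119 vs 53 kJ/mol).
I > Ge: the two effects oppose for this pair; the across-period effect wins (295 vs 119 kJ/mol).
Cl > I: they share group 17; the group trend gives Cl the larger value.
For reference (kJ/mol): Na 53, Cl 349, Ca 2, Ga 29, Ge 119, I 295.
So from lowest to highest: Ca < Ga < Na < Ge < I < Cl.

Ca < Ga < Na < Ge < I < Cl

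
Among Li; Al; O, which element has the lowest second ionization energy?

The second ionization energy removes an electron from the +1 ion. For each element: Li⁺ is the bare [He] core; Al⁺ still has 2 valence electrons; O⁺ still has 5 valence electrons.
Core electrons are held far more tightly than valence electrons, so Li tops the IE_2 order.
Valence configurations: Al⁺ [Ne]3s², O⁺ [He]2s²2p³.
Tabulated IE_2 (kJ/mol): Li 7298, Al 1817, O 3388.
Hence IE_2: Al < O < Li.

Al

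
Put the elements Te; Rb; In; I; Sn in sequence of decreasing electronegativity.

I > Te > Sn > In > Rb

Smaller atoms with higher effective nuclear charge are more electronegative.
All lie in period 5, so electronegativity increases left to right.
So from highest to lowest: I > Te > Sn > In > Rb.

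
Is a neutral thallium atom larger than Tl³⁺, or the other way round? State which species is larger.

Tl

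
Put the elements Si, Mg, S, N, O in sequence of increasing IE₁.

Mg, Si, S, O, N

N is in period 2, group 15; O is in period 2, group 16; Mg is in period 3, group 2; Si is in period 3, group 14; S is in period 3, group 16.
IE₁ increases left→right with effective nuclear charge and decreases top→bottom as the valence shell moves farther out.
These span different periods and groups, so the two trends combine.
Si > Mg: both are in period 3; the period trend gives Si the larger value.
S > Si: S lies to the right of Si in period 3, so the across-period effect alone puts S higher.
O > S: they share group 16; the group trend gives O the larger value.
N > O: this pair runs against the simple trend — see the exception note.
Note the exception: N has a higher first ionization energy than O, contrary to the simple trend — pairing an electron in O's 2p⁴ costs repulsion energy, so O ionizes more easily than half-filled N (2p³).
Tabulated first ionization energy (kJ/mol): N 1402, O 1314, Mg 738, Si 786, S 1000.
So from lowest to highest: Mg < Si < S < O < N.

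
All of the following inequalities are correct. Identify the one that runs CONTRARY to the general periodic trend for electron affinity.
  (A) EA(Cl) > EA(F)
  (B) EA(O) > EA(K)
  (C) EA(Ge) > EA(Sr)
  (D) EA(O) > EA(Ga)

(A)

The general trend: electron affinity increases across a period and decreases down a group.
(A) Cl (period 3, group 17) vs F (period 2, group 17): the stated order contradicts the simple trend.
(B) O (period 2, group 16) vs K (period 4, group 1): the stated order agrees with the simple trend.
(C) Ge (period 4, group 14) vs Sr (period 5, group 2): the stated order agrees with the simple trend.
(D) O (period 2, group 16) vs Ga (period 4, group 13): the stated order agrees with the simple trend.
The exception is (A): F's small 2p subshell makes the incoming electron feel strong e⁻–e⁻ repulsion, so Cl actually releases more energy on gaining an electron.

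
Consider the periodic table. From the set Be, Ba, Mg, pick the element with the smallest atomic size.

Be

Be is in period 2, group 2; Mg is in period 3, group 2; Ba is in period 6, group 2.
Moving right in a period, electrons are added to the same shell under a stronger nuclear pull, so atoms get smaller; moving down, a new shell is opened and atoms get larger.
All are in group 2, so atomic radius increases down the group.
The smallest atomic size among these belongs to Be.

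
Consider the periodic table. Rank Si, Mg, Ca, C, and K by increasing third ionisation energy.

Si < K < C < Ca < Mg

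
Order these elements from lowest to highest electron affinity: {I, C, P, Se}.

C is in period 2, group 14; P is in period 3, group 15; Se is in period 4, group 16; I is in period 5, group 17.
Atoms with high Z_eff and room in the valence shell (especially the halogens) have the most exothermic electron affinities.
These sit on a diagonal, where the across-period and down-group effects partly cancel.
C > P: period and group pull opposite ways; the down-group shift dominates (122 vs 72 kJ/mol).
Se > C: the two effects oppose for this pair; the across-period effect wins (195 vs 122 kJ/mol).
I > Se: period and group pull opposite ways; the across-period shift dominates (295 vs 195 kJ/mol).
For reference (kJ/mol): C 122, P 72, Se 195, I 295.
So from lowest to highest: P < C < Se < I.

P, C, Se, I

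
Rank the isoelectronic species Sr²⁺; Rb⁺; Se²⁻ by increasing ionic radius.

All of these have 36 electrons, so size is governed by nuclear charge alone: the more protons, the stronger the pull on the same electron cloud, and the smaller the ion.
Nuclear charges: Sr²⁺ (Z=38), Rb⁺ (Z=37), Se²⁻ (Z=34).
Smallest to largest: Sr²⁺ < Rb⁺ < Se²⁻.

Sr²⁺ < Rb⁺ < Se²⁻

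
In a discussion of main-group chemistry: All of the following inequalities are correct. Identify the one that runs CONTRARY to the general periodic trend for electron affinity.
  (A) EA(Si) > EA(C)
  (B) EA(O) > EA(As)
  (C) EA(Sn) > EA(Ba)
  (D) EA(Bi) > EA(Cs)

The general trend: electron affinity increases across a period and decreases down a group.
(A) Si (period 3, group 14) vs C (period 2, group 14): the stated order contradicts the simple trend.
(B) O (period 2, group 16) vs As (period 4, group 15): the stated order agrees with the simple trend.
(C) Sn (period 5, group 14) vs Ba (period 6, group 2): the stated order agrees with the simple trend.
(D) Bi (period 6, group 15) vs Cs (period 6, group 1): the stated order agrees with the simple trend.
The exception is (A): Si's larger, more diffuse 3p orbitals accept an added electron slightly more readily than C's compact 2p.

(A)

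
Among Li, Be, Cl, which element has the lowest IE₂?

Consider each +1 ion: Li⁺ is the bare [He] core; Be⁺ still has 1 valence electron; Cl⁺ still has 6 valence electrons.
Pulling an electron out of a noble-gas core costs far more than removing a remaining valence electron, so Li sits at the high end of IE_2.
Valence configurations: Be⁺ [He]2s¹, Cl⁺ [Ne]3s²3p⁴.
Approximate IE_2 values (kJ/mol): Li 7298, Be 1757, Cl 2298.
Putting it together, IE_2: Be < Cl < Li.

Be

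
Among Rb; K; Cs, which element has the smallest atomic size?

K is in period 4, group 1; Rb is in period 5, group 1; Cs is in period 6, group 1.
Moving right in a period, electrons are added to the same shell under a stronger nuclear pull, so atoms get smaller; moving down, a new shell is opened and atoms get larger.
All are in group 1, so atomic radius increases down the group.
The smallest atomic size among these belongs to K.

K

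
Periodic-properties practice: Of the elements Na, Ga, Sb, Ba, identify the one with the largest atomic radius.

Ba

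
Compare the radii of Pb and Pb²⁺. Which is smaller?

Forming Pb²⁺ removes 2 electrons from Pb. Fewer electrons for the same nuclear charge means less shielding and a higher Z_eff on the remaining electrons.
A cation is smaller than its parent atom: Pb²⁺ < Pb.

Pb²⁺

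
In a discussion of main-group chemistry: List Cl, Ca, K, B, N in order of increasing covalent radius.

B is in period 2, group 13; N is in period 2, group 15; Cl is in period 3, group 17; K is in period 4, group 1; Ca is in period 4, group 2.
Radius decreases left→right (rising Z_eff, same n) and increases top→bottom (higher n).
Neither a single period nor a single group — weigh both effects.
B > N: B lies to the left of N in period 2, so the across-period effect alone puts B larger.
Cl > B: period and group pull opposite ways; the down-group shift dominates (99 vs 85 pm).
Ca > Cl: both effects reinforce here, so Ca is clearly the larger of the two.
K > Ca: both are in period 4; the period trend gives K the larger value.
Tabulated atomic radius (pm): B 85, N 71, Cl 99, K 196, Ca 171.
So from smallest to largest: N < B < Cl < Ca < K.

N < B < Cl < Ca < K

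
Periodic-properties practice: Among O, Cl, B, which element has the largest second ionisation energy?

O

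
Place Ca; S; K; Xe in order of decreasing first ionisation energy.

Xe > S > Ca > K

Removing the outermost electron gets harder across a period and easier down a group.
Neither a single period nor a single group — weigh both effects.
Ca > K: both are in period 4; the period trend gives Ca the larger value.
S > Ca: both effects reinforce here, so S is clearly the higher of the two.
Xe > S: period and group pull opposite ways; the across-period shift dominates (1170 vs 1000 kJ/mol).
Approximate values (kJ/mol): S 1000, K 419, Ca 590, Xe 1170.
So from highest to lowest: Xe > S > Ca > K.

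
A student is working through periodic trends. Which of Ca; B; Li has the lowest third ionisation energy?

Consider each +2 ion: Ca²⁺ is the bare [Ar] core; B²⁺ still has 1 valence electron; Li²⁺ is already 1 electron into the core.
Pulling an electron out of a noble-gas core costs far more than removing a remaining valence electron, so Ca and Li sit at the high end of IE_3.
Tabulated IE_3 (kJ/mol): Ca 4912, B 3660, Li 11815.
So the third ionization energies run B < Ca < Li.

B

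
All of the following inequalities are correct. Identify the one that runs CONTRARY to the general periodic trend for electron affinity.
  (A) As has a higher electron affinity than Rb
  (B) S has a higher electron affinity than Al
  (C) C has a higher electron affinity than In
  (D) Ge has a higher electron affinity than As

(D)

The general trend: electron affinity increases across a period and decreases down a group.
(A) As (period 4, group 15) vs Rb (period 5, group 1): the stated order agrees with the simple trend.
(B) S (period 3, group 16) vs Al (period 3, group 13): the stated order agrees with the simple trend.
(C) C (period 2, group 14) vs In (period 5, group 13): the stated order agrees with the simple trend.
(D) Ge (period 4, group 14) vs As (period 4, group 15): the stated order contradicts the simple trend.
The exception is (D): adding an electron to As's half-filled 4p³ is unfavourable, so Ge (4p²) has the more exothermic EA.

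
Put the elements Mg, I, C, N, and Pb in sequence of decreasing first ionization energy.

N, C, I, Mg, Pb

C is in period 2, group 14; N is in period 2, group 15; Mg is in period 3, group 2; I is in period 5, group 17; Pb is in period 6, group 14.
First ionization energy rises across a period (greater Z_eff holds electrons more tightly) and falls down a group (valence electrons are farther from the nucleus).
Here both period and group differ, so the two effects have to be weighed against each other.
Mg > Pb: period and group pull opposite ways; the down-group shift dominates (738 vs 716 kJ/mol).
I > Mg: the two effects oppose for this pair; the across-period effect wins (1008 vs 738 kJ/mol).
C > I: period and group pull opposite ways; the down-group shift dominates (1086 vs 1008 kJ/mol).
N > C: N lies to the right of C in period 2, so the across-period effect alone puts N higher.
Tabulated first ionization energy (kJ/mol): C 1086, N 1402, Mg 738, I 1008, Pb 716.
So from highest to lowest: N > C > I > Mg > Pb.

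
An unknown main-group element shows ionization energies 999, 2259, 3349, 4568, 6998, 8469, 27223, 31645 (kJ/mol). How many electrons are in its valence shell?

Look for the largest jump between consecutive ionization energies: IE7/IE6 ≈ 3.2, far larger than any earlier ratio.
That jump marks the point where a core electron is being removed. So the atom has 6 valence electrons.

6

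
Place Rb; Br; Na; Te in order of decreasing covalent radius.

Rb, Na, Te, Br

Na is in period 3, group 1; Br is in period 4, group 17; Rb is in period 5, group 1; Te is in period 5, group 16.
Atomic radius shrinks across a period as nuclear charge pulls the same shell inward, and grows down a group as new shells are added.
Neither a single period nor a single group — weigh both effects.
Te > Br: relative to Br, both the across-period and down-group shifts push Te's atomic radius up.
Na > Te: period and group pull opposite ways; the across-period shift dominates (155 vs 136 pm).
Rb > Na: Rb sits below Na in group 1, so the down-group effect alone puts Rb larger.
Tabulated atomic radius (pm): Na 155, Br 114, Rb 210, Te 136.
So from largest to smallest: Rb > Na > Te > Br.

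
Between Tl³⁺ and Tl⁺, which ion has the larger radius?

Tl⁺

Both ions have Z = 81 protons, but Tl³⁺ has lost more electrons, so its remaining electrons feel a larger effective nuclear charge per electron and are pulled in more tightly.
Higher positive charge → smaller ion, so Tl⁺ > Tl³⁺.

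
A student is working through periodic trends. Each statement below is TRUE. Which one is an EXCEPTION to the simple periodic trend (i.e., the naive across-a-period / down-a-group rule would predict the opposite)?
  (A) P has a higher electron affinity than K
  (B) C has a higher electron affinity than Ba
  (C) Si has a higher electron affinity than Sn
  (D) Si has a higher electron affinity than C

(D)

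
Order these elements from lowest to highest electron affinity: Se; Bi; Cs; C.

Cs, Bi, C, Se

C is in period 2, group 14; Se is in period 4, group 16; Cs is in period 6, group 1; Bi is in period 6, group 15.
Electron affinity generally becomes more exothermic across a period toward the halogens and less exothermic down a group.
Neither a single period nor a single group — weigh both effects.
Bi > Cs: Bi lies to the right of Cs in period 6, so the across-period effect alone puts Bi higher.
C > Bi: the two effects oppose for this pair; the down-group effect wins (122 vs 91 kJ/mol).
Se > C: period and group pull opposite ways; the across-period shift dominates (195 vs 122 kJ/mol).
For reference (kJ/mol): C 122, Se 195, Cs 46, Bi 91.
So from lowest to highest: Cs < Bi < C < Se.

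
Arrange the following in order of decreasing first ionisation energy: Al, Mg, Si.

Mg is in period 3, group 2; Al is in period 3, group 13; Si is in period 3, group 14.
Across a period the outer electron is held more tightly (higher IE₁); down a group it sits in a higher shell, more shielded, and comes off more easily.
All lie in period 3; the across-period trend (first ionization energy increases left to right) applies, with the exception below.
Note the exception: Mg has a higher first ionization energy than Al, contrary to the simple trend — Al's single 3p electron is easier to remove than one from Mg's filled 3s².
Approximate values (kJ/mol): Mg 738, Al 578, Si 786.
So from highest to lowest: Si > Mg > Al.

Si, Mg, Al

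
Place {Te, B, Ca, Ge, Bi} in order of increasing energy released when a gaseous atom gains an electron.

Ca < B < Bi < Ge < Te

B is in period 2, group 13; Ca is in period 4, group 2; Ge is in period 4, group 14; Te is in period 5, group 16; Bi is in period 6, group 15.
Electron affinity generally becomes more exothermic across a period toward the halogens and less exothermic down a group.
Here both period and group differ, so the two effects have to be weighed against each other.
B > Ca: relative to Ca, both the across-period and down-group shifts push B's electron affinity up.
Bi > B: the two effects oppose for this pair; the across-period effect wins (91 vs 27 kJ/mol).
Ge > Bi: period and group pull opposite ways; the down-group shift dominates (119 vs 91 kJ/mol).
Te > Ge: the two effects oppose for this pair; the across-period effect wins (190 vs 119 kJ/mol).
Approximate values (kJ/mol): B 27, Ca 2, Ge 119, Te 190, Bi 91.
So from lowest to highest: Ca < B < Bi < Ge < Te.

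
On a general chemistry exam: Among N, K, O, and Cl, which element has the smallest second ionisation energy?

Cl

IE_2 is the cost of taking one more electron from the +1 cation: N⁺ still has 4 valence electrons; K⁺ is the bare [Ar] core; O⁺ still has 5 valence electrons; Cl⁺ still has 6 valence electrons.
Usually core removal costs more than valence removal, but here the competition is close: a tightly held n=2 valence electron can cost more to remove than an n=3 core electron, so the actual values have to decide it.
Valence configurations: N⁺ [He]2s²2p², O⁺ [He]2s²2p³, Cl⁺ [Ne]3s²3p⁴.
Approximate IE_2 values (kJ/mol): N 2856, K 3052, O 3388, Cl 2298.
Overall IE_2 order: Cl < N < K < O.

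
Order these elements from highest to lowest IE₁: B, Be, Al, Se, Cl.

Be is in period 2, group 2; B is in period 2, group 13; Al is in period 3, group 13; Cl is in period 3, group 17; Se is in period 4, group 16.
First ionization energy rises across a period (greater Z_eff holds electrons more tightly) and falls down a group (valence electrons are farther from the nucleus).
Here both period and group differ, so the two effects have to be weighed against each other.
B > Al: B sits above Al in group 13, so the down-group effect alone puts B higher.
Be > B: this pair runs against the simple trend — see the exception note.
Se > Be: period and group pull opposite ways; the across-period shift dominates (941 vs 900 kJ/mol).
Cl > Se: both effects reinforce here, so Cl is clearly the higher of the two.
Note the exception: Be has a higher first ionization energy than B, contrary to the simple trend — removing B's lone 2p electron is easier than breaking Be's filled 2s².
For reference (kJ/mol): Be 900, B 801, Al 578, Cl 1251, Se 941.
So from highest to lowest: Cl > Se > Be > B > Al.

Cl > Se > Be > B > Al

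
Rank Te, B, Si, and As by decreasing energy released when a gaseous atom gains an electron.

EA tends to increase across a period and decrease down a group, though the pattern is less regular than for IE or radius.
A diagonal step moves right (one effect) and down (the opposite effect) at once.
As > B: the two effects oppose for this pair; the across-period effect wins (78 vs 27 kJ/mol).
Si > As: the two effects oppose for this pair; the down-group effect wins (134 vs 78 kJ/mol).
Te > Si: the two effects oppose for this pair; the across-period effect wins (190 vs 134 kJ/mol).
Tabulated electron affinity (kJ/mol): B 27, Si 134, As 78, Te 190.
So from highest to lowest: Te > Si > As > B.

Te > Si > As > B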